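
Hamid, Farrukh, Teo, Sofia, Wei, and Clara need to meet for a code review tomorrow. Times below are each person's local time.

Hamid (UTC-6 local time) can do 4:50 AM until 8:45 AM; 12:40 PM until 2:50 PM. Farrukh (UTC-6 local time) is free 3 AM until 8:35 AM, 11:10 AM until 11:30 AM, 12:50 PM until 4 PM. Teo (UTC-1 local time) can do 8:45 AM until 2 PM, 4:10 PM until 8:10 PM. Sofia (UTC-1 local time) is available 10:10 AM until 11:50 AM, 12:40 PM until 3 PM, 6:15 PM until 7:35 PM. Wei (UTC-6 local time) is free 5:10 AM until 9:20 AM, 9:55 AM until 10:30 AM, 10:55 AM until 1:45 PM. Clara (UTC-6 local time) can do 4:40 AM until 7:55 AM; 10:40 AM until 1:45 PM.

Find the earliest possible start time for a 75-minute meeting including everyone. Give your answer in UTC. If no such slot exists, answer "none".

Hamid in UTC: 10:50-14:45, 18:40-20:50 (add 6h to convert from UTC-6).
Farrukh in UTC: 09:00-14:35, 17:10-17:30, 18:50-22:00 (add 6h to convert from UTC-6).
Teo in UTC: 09:45-15:00, 17:10-21:10 (add 1h to convert from UTC-1).
Sofia in UTC: 11:10-12:50, 13:40-16:00, 19:15-20:35 (add 1h to convert from UTC-1).
Wei in UTC: 11:10-15:20, 15:55-16:30, 16:55-19:45 (add 6h to convert from UTC-6).
Clara in UTC: 10:40-13:55, 16:40-19:45 (add 6h to convert from UTC-6).
Hamid ∩ Farrukh: 10:50-14:35, 18:50-20:50.
Hamid ∩ Farrukh ∩ Teo: 10:50-14:35, 18:50-20:50.
Hamid ∩ Farrukh ∩ Teo ∩ Sofia: 11:10-12:50, 13:40-14:35, 19:15-20:35.
Hamid ∩ Farrukh ∩ Teo ∩ Sofia ∩ Wei: 11:10-12:50, 13:40-14:35, 19:15-19:45.
Hamid ∩ Farrukh ∩ Teo ∩ Sofia ∩ Wei ∩ Clara: 11:10-12:50, 13:40-13:55, 19:15-19:45.
So the common availability across everyone is 11:10-12:50, 13:40-13:55, 19:15-19:45.
The first common window of at least 75 minutes is 11:10-12:50, so the earliest start is 11:10.

11:10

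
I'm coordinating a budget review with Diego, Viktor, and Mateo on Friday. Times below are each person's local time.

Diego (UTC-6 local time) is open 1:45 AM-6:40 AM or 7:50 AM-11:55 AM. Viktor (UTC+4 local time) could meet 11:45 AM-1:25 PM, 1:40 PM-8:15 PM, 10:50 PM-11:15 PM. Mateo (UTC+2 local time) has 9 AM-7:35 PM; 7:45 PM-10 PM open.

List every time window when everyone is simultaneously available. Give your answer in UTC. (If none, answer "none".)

07:45-09:25, 09:40-12:40, 13:50-16:15

Diego in UTC: 07:45-12:40, 13:50-17:55 (add 6h to convert from UTC-6).
Viktor in UTC: 07:45-09:25, 09:40-16:15, 18:50-19:15 (subtract 4h to convert from UTC+4).
Mateo in UTC: 07:00-17:35, 17:45-20:00 (subtract 2h to convert from UTC+2).
Diego ∩ Viktor: 07:45-09:25, 09:40-12:40, 13:50-16:15.
Diego ∩ Viktor ∩ Mateo: 07:45-09:25, 09:40-12:40, 13:50-16:15.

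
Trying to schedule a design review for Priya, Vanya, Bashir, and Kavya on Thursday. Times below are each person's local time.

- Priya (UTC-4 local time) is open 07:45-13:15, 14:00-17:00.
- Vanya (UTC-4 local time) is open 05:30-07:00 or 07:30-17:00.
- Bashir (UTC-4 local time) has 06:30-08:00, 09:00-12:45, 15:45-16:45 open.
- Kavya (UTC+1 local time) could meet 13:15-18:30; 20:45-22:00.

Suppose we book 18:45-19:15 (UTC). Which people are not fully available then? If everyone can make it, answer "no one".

Priya in UTC: 11:45-17:15, 18:00-21:00 (add 4h to convert from UTC-4).
Vanya in UTC: 09:30-11:00, 11:30-21:00 (add 4h to convert from UTC-4).
Bashir in UTC: 10:30-12:00, 13:00-16:45, 19:45-20:45 (add 4h to convert from UTC-4).
Kavya in UTC: 12:15-17:30, 19:45-21:00 (subtract 1h to convert from UTC+1).
Priya: free for 18:45-19:15. Vanya: free for 18:45-19:15. Bashir: not fully free for 18:45-19:15. Kavya: not fully free for 18:45-19:15.

Bashir, Kavya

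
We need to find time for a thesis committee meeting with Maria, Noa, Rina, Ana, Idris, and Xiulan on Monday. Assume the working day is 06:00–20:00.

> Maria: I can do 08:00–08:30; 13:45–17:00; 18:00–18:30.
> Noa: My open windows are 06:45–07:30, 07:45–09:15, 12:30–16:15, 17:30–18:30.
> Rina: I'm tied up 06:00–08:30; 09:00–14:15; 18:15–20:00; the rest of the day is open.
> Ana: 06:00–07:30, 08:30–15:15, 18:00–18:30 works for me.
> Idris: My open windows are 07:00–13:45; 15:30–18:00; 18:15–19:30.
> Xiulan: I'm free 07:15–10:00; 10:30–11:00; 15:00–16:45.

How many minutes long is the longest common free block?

0

Maria free: 08:00-08:30, 13:45-17:00, 18:00-18:30.
Noa free: 06:45-07:30, 07:45-09:15, 12:30-16:15, 17:30-18:30.
Rina free: 08:30-09:00, 14:15-18:15 (invert busy blocks within the working day).
Ana free: 06:00-07:30, 08:30-15:15, 18:00-18:30.
Idris free: 07:00-13:45, 15:30-18:00, 18:15-19:30.
Xiulan free: 07:15-10:00, 10:30-11:00, 15:00-16:45.
Maria ∩ Noa: 08:00-08:30, 13:45-16:15, 18:00-18:30.
Maria ∩ Noa ∩ Rina: 14:15-16:15, 18:00-18:15.
Maria ∩ Noa ∩ Rina ∩ Ana: 14:15-15:15, 18:00-18:15.
Maria ∩ Noa ∩ Rina ∩ Ana ∩ Idris: ∅.
Maria ∩ Noa ∩ Rina ∩ Ana ∩ Idris ∩ Xiulan: ∅.
There is no time when everyone is free.
No common window exists, so the longest block is 0 minutes.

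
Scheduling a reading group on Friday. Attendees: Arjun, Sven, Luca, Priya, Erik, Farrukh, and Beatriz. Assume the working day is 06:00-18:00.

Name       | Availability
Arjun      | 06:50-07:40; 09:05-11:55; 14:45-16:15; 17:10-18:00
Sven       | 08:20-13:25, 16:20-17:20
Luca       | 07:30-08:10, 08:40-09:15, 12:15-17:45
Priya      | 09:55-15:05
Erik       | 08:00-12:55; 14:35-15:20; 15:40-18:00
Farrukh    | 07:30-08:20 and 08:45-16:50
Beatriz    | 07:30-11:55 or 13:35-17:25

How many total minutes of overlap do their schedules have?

Arjun ∩ Sven: 09:05-11:55, 17:10-17:20.
Arjun ∩ Sven ∩ Luca: 09:05-09:15, 17:10-17:20.
Arjun ∩ Sven ∩ Luca ∩ Priya: ∅.
Arjun ∩ Sven ∩ Luca ∩ Priya ∩ Erik: ∅.
Arjun ∩ Sven ∩ Luca ∩ Priya ∩ Erik ∩ Farrukh: ∅.
Arjun ∩ Sven ∩ Luca ∩ Priya ∩ Erik ∩ Farrukh ∩ Beatriz: ∅.
There is no time when everyone is free.
There is no common window, so the total is 0 minutes.

0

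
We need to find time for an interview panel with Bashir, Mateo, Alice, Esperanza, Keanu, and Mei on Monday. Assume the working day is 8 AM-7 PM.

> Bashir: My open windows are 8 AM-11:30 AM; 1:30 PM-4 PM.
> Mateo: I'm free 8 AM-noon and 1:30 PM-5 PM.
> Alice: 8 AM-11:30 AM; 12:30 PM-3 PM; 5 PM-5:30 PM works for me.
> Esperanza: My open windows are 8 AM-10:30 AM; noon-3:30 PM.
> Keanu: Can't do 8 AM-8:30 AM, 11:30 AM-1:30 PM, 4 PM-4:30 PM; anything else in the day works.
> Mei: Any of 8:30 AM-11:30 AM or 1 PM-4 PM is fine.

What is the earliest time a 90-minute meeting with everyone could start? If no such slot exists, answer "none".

Bashir free: 08:00-11:30, 13:30-16:00.
Mateo free: 08:00-12:00, 13:30-17:00.
Alice free: 08:00-11:30, 12:30-15:00, 17:00-17:30.
Esperanza free: 08:00-10:30, 12:00-15:30.
Keanu free: 08:30-11:30, 13:30-16:00, 16:30-19:00 (invert busy blocks within the working day).
Mei free: 08:30-11:30, 13:00-16:00.
Bashir ∩ Mateo: 08:00-11:30, 13:30-16:00.
Bashir ∩ Mateo ∩ Alice: 08:00-11:30, 13:30-15:00.
Bashir ∩ Mateo ∩ Alice ∩ Esperanza: 08:00-10:30, 13:30-15:00.
Bashir ∩ Mateo ∩ Alice ∩ Esperanza ∩ Keanu: 08:30-10:30, 13:30-15:00.
Bashir ∩ Mateo ∩ Alice ∩ Esperanza ∩ Keanu ∩ Mei: 08:30-10:30, 13:30-15:00.
The first common window of at least 90 minutes is 08:30-10:30, so the earliest start is 08:30.

08:30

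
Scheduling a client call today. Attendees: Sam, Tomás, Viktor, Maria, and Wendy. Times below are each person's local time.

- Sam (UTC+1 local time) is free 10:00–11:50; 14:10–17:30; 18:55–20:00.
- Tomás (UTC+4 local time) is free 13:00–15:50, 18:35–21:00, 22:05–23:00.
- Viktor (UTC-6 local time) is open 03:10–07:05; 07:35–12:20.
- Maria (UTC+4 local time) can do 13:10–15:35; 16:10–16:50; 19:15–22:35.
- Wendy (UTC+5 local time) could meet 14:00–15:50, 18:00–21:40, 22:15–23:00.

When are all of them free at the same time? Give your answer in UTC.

09:10-10:50, 15:15-16:30

Sam in UTC: 09:00-10:50, 13:10-16:30, 17:55-19:00 (subtract 1h to convert from UTC+1).
Tomás in UTC: 09:00-11:50, 14:35-17:00, 18:05-19:00 (subtract 4h to convert from UTC+4).
Viktor in UTC: 09:10-13:05, 13:35-18:20 (add 6h to convert from UTC-6).
Maria in UTC: 09:10-11:35, 12:10-12:50, 15:15-18:35 (subtract 4h to convert from UTC+4).
Wendy in UTC: 09:00-10:50, 13:00-16:40, 17:15-18:00 (subtract 5h to convert from UTC+5).
Sam ∩ Tomás: 09:00-10:50, 14:35-16:30, 18:05-19:00.
Sam ∩ Tomás ∩ Viktor: 09:10-10:50, 14:35-16:30, 18:05-18:20.
Sam ∩ Tomás ∩ Viktor ∩ Maria: 09:10-10:50, 15:15-16:30, 18:05-18:20.
Sam ∩ Tomás ∩ Viktor ∩ Maria ∩ Wendy: 09:10-10:50, 15:15-16:30.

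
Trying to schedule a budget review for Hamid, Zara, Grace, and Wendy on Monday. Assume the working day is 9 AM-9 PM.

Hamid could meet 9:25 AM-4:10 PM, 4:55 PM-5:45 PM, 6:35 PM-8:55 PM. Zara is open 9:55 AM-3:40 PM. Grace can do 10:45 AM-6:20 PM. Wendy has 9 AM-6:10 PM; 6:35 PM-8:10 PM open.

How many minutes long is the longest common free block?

295

Hamid ∩ Zara: 09:55-15:40.
Hamid ∩ Zara ∩ Grace: 10:45-15:40.
Hamid ∩ Zara ∩ Grace ∩ Wendy: 10:45-15:40.
So the common availability across everyone is 10:45-15:40.
The longest is 10:45-15:40 at 295 minutes.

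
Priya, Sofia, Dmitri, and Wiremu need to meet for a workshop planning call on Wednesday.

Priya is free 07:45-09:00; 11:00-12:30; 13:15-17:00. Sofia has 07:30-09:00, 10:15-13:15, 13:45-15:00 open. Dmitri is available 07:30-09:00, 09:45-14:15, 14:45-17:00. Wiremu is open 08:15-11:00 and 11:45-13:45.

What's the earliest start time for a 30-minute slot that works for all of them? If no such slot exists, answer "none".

Priya ∩ Sofia: 07:45-09:00, 11:00-12:30, 13:45-15:00.
Priya ∩ Sofia ∩ Dmitri: 07:45-09:00, 11:00-12:30, 13:45-14:15, 14:45-15:00.
Priya ∩ Sofia ∩ Dmitri ∩ Wiremu: 08:15-09:00, 11:45-12:30.
So the common availability across everyone is 08:15-09:00, 11:45-12:30.
The first common window of at least 30 minutes is 08:15-09:00, so the earliest start is 08:15.

08:15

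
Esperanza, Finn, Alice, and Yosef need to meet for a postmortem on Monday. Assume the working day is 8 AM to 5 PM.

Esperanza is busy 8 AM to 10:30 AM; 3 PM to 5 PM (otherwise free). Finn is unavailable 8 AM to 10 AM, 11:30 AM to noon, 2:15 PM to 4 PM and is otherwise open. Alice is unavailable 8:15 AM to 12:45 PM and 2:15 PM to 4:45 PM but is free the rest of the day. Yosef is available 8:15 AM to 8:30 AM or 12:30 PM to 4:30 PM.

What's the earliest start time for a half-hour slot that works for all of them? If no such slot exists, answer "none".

Esperanza free: 10:30-15:00 (invert busy blocks within the working day).
Finn free: 10:00-11:30, 12:00-14:15, 16:00-17:00 (invert busy blocks within the working day).
Alice free: 08:00-08:15, 12:45-14:15, 16:45-17:00 (invert busy blocks within the working day).
Yosef free: 08:15-08:30, 12:30-16:30.
Esperanza ∩ Finn: 10:30-11:30, 12:00-14:15.
Esperanza ∩ Finn ∩ Alice: 12:45-14:15.
Esperanza ∩ Finn ∩ Alice ∩ Yosef: 12:45-14:15.
The first common window of at least 30 minutes is 12:45-14:15, so the earliest start is 12:45.

12:45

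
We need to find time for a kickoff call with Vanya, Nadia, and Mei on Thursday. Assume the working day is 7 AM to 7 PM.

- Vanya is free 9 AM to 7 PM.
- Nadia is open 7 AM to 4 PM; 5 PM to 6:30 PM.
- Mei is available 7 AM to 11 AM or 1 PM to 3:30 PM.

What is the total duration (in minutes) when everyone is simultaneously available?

Vanya ∩ Nadia: 09:00-16:00, 17:00-18:30.
Vanya ∩ Nadia ∩ Mei: 09:00-11:00, 13:00-15:30.
Those are the intersection windows.
Summing the common windows: 120 + 150 = 270 minutes.

270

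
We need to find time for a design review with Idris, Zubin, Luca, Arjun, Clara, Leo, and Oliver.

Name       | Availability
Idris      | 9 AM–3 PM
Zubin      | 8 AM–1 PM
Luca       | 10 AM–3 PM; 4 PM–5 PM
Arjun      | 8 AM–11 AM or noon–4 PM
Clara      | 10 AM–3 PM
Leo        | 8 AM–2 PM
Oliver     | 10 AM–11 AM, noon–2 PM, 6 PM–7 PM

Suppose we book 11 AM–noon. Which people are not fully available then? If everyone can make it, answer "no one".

Arjun, Oliver

Idris: free for 11:00-12:00. Zubin: free for 11:00-12:00. Luca: free for 11:00-12:00. Arjun: not fully free for 11:00-12:00. Clara: free for 11:00-12:00. Leo: free for 11:00-12:00. Oliver: not fully free for 11:00-12:00.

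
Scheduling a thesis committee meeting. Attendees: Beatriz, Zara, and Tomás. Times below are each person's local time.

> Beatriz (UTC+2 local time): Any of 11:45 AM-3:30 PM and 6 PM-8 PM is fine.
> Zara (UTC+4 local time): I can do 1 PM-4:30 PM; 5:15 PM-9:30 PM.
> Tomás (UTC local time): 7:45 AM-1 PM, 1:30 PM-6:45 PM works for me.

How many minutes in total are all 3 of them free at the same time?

255

Beatriz in UTC: 09:45-13:30, 16:00-18:00 (subtract 2h to convert from UTC+2).
Zara in UTC: 09:00-12:30, 13:15-17:30 (subtract 4h to convert from UTC+4).
Tomás in UTC: 07:45-13:00, 13:30-18:45.
Beatriz ∩ Zara: 09:45-12:30, 13:15-13:30, 16:00-17:30.
Beatriz ∩ Zara ∩ Tomás: 09:45-12:30, 16:00-17:30.
Summing the common windows: 165 + 90 = 255 minutes.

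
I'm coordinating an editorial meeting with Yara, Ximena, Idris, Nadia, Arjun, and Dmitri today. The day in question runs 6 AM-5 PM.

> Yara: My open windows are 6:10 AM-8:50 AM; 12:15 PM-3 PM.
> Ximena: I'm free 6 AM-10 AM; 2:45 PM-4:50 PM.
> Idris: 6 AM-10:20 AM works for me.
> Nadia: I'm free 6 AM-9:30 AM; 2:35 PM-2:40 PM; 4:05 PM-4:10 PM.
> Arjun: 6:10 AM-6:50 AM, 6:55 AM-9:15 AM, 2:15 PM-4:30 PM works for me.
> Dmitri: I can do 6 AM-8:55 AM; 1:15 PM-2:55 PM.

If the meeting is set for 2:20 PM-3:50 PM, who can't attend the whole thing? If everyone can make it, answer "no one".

Dmitri, Idris, Nadia, Ximena, Yara

Yara: not fully free for 14:20-15:50. Ximena: not fully free for 14:20-15:50. Idris: not fully free for 14:20-15:50. Nadia: not fully free for 14:20-15:50. Arjun: free for 14:20-15:50. Dmitri: not fully free for 14:20-15:50.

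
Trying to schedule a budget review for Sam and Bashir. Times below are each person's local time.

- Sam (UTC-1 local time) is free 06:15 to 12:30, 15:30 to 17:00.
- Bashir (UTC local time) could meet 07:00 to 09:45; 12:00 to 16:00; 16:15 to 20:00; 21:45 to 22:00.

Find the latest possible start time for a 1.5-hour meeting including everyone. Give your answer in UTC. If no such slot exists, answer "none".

16:30

Sam in UTC: 07:15-13:30, 16:30-18:00 (add 1h to convert from UTC-1).
Bashir in UTC: 07:00-09:45, 12:00-16:00, 16:15-20:00, 21:45-22:00.
Sam ∩ Bashir: 07:15-09:45, 12:00-13:30, 16:30-18:00.
The last common window of at least 90 minutes is 16:30-18:00; a 90-minute meeting can start as late as 16:30 and still end by 18:00.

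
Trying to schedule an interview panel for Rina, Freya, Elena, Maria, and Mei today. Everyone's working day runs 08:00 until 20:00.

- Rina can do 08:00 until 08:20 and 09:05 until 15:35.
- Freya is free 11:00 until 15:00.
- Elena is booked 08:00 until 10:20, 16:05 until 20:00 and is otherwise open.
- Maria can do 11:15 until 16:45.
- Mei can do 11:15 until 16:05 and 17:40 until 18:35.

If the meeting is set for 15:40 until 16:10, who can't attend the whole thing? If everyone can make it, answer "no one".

Elena, Freya, Mei, Rina

Rina free: 08:00-08:20, 09:05-15:35.
Freya free: 11:00-15:00.
Elena free: 10:20-16:05 (invert busy blocks within the working day).
Maria free: 11:15-16:45.
Mei free: 11:15-16:05, 17:40-18:35.
Rina: not fully free for 15:40-16:10. Freya: not fully free for 15:40-16:10. Elena: not fully free for 15:40-16:10. Maria: free for 15:40-16:10. Mei: not fully free for 15:40-16:10.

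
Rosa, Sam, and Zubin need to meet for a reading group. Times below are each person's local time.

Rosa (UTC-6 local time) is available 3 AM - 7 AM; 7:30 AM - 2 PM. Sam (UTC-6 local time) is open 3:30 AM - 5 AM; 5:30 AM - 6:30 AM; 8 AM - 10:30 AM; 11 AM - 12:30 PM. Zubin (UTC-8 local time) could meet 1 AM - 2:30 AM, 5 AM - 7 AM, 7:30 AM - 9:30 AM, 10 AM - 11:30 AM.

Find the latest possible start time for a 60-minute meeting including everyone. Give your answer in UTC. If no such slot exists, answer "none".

Rosa in UTC: 09:00-13:00, 13:30-20:00 (add 6h to convert from UTC-6).
Sam in UTC: 09:30-11:00, 11:30-12:30, 14:00-16:30, 17:00-18:30 (add 6h to convert from UTC-6).
Zubin in UTC: 09:00-10:30, 13:00-15:00, 15:30-17:30, 18:00-19:30 (add 8h to convert from UTC-8).
Rosa ∩ Sam: 09:30-11:00, 11:30-12:30, 14:00-16:30, 17:00-18:30.
Rosa ∩ Sam ∩ Zubin: 09:30-10:30, 14:00-15:00, 15:30-16:30, 17:00-17:30, 18:00-18:30.
Those are the intersection windows.
The last common window of at least 60 minutes is 15:30-16:30; a 60-minute meeting can start as late as 15:30 and still end by 16:30.

15:30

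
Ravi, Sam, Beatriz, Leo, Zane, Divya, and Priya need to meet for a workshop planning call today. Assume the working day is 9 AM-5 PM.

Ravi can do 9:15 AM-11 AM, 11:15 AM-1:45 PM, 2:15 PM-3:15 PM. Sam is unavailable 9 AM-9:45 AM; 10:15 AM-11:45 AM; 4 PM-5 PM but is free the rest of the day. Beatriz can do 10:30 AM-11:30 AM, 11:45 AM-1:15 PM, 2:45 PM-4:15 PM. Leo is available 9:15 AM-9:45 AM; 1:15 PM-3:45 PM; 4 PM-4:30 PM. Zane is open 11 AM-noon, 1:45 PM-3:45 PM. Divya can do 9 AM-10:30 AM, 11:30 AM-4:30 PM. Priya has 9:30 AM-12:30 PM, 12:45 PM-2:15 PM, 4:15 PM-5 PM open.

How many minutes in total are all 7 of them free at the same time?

Ravi free: 09:15-11:00, 11:15-13:45, 14:15-15:15.
Sam free: 09:45-10:15, 11:45-16:00 (invert busy blocks within the working day).
Beatriz free: 10:30-11:30, 11:45-13:15, 14:45-16:15.
Leo free: 09:15-09:45, 13:15-15:45, 16:00-16:30.
Zane free: 11:00-12:00, 13:45-15:45.
Divya free: 09:00-10:30, 11:30-16:30.
Priya free: 09:30-12:30, 12:45-14:15, 16:15-17:00.
Ravi ∩ Sam: 09:45-10:15, 11:45-13:45, 14:15-15:15.
Ravi ∩ Sam ∩ Beatriz: 11:45-13:15, 14:45-15:15.
Ravi ∩ Sam ∩ Beatriz ∩ Leo: 14:45-15:15.
Ravi ∩ Sam ∩ Beatriz ∩ Leo ∩ Zane: 14:45-15:15.
Ravi ∩ Sam ∩ Beatriz ∩ Leo ∩ Zane ∩ Divya: 14:45-15:15.
Ravi ∩ Sam ∩ Beatriz ∩ Leo ∩ Zane ∩ Divya ∩ Priya: ∅.
There is no time when everyone is free.
There is no common window, so the total is 0 minutes.

0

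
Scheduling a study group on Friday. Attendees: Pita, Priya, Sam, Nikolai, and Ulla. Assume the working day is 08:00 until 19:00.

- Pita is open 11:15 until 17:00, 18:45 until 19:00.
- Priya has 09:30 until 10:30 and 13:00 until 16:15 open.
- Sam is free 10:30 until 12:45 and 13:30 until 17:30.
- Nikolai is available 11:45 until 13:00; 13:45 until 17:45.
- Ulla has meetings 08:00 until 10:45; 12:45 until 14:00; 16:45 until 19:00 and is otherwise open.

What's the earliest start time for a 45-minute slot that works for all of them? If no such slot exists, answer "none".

14:00

Pita free: 11:15-17:00, 18:45-19:00.
Priya free: 09:30-10:30, 13:00-16:15.
Sam free: 10:30-12:45, 13:30-17:30.
Nikolai free: 11:45-13:00, 13:45-17:45.
Ulla free: 10:45-12:45, 14:00-16:45 (invert busy blocks within the working day).
Pita ∩ Priya: 13:00-16:15.
Pita ∩ Priya ∩ Sam: 13:30-16:15.
Pita ∩ Priya ∩ Sam ∩ Nikolai: 13:45-16:15.
Pita ∩ Priya ∩ Sam ∩ Nikolai ∩ Ulla: 14:00-16:15.
The first common window of at least 45 minutes is 14:00-16:15, so the earliest start is 14:00.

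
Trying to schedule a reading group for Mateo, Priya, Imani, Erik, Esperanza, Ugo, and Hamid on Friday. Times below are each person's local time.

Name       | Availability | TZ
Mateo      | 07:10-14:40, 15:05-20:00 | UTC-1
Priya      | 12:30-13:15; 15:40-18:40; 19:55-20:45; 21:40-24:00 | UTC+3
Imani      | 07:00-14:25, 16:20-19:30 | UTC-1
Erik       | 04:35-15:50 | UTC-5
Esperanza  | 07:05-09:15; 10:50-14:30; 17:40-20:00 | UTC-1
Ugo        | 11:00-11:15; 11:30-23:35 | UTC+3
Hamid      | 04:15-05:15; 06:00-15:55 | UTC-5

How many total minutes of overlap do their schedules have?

Mateo in UTC: 08:10-15:40, 16:05-21:00 (add 1h to convert from UTC-1).
Priya in UTC: 09:30-10:15, 12:40-15:40, 16:55-17:45, 18:40-21:00 (subtract 3h to convert from UTC+3).
Imani in UTC: 08:00-15:25, 17:20-20:30 (add 1h to convert from UTC-1).
Erik in UTC: 09:35-20:50 (add 5h to convert from UTC-5).
Esperanza in UTC: 08:05-10:15, 11:50-15:30, 18:40-21:00 (add 1h to convert from UTC-1).
Ugo in UTC: 08:00-08:15, 08:30-20:35 (subtract 3h to convert from UTC+3).
Hamid in UTC: 09:15-10:15, 11:00-20:55 (add 5h to convert from UTC-5).
Mateo ∩ Priya: 09:30-10:15, 12:40-15:40, 16:55-17:45, 18:40-21:00.
Mateo ∩ Priya ∩ Imani: 09:30-10:15, 12:40-15:25, 17:20-17:45, 18:40-20:30.
Mateo ∩ Priya ∩ Imani ∩ Erik: 09:35-10:15, 12:40-15:25, 17:20-17:45, 18:40-20:30.
Mateo ∩ Priya ∩ Imani ∩ Erik ∩ Esperanza: 09:35-10:15, 12:40-15:25, 18:40-20:30.
Mateo ∩ Priya ∩ Imani ∩ Erik ∩ Esperanza ∩ Ugo: 09:35-10:15, 12:40-15:25, 18:40-20:30.
Mateo ∩ Priya ∩ Imani ∩ Erik ∩ Esperanza ∩ Ugo ∩ Hamid: 09:35-10:15, 12:40-15:25, 18:40-20:30.
Summing the common windows: 40 + 165 + 110 = 315 minutes.

315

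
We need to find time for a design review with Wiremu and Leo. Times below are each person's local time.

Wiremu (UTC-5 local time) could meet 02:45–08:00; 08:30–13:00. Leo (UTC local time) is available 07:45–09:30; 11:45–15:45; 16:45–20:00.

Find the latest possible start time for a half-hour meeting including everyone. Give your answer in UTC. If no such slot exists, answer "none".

17:30

Wiremu in UTC: 07:45-13:00, 13:30-18:00 (add 5h to convert from UTC-5).
Leo in UTC: 07:45-09:30, 11:45-15:45, 16:45-20:00.
Wiremu ∩ Leo: 07:45-09:30, 11:45-13:00, 13:30-15:45, 16:45-18:00.
So the common availability across everyone is 07:45-09:30, 11:45-13:00, 13:30-15:45, 16:45-18:00.
The last common window of at least 30 minutes is 16:45-18:00; a 30-minute meeting can start as late as 17:30 and still end by 18:00.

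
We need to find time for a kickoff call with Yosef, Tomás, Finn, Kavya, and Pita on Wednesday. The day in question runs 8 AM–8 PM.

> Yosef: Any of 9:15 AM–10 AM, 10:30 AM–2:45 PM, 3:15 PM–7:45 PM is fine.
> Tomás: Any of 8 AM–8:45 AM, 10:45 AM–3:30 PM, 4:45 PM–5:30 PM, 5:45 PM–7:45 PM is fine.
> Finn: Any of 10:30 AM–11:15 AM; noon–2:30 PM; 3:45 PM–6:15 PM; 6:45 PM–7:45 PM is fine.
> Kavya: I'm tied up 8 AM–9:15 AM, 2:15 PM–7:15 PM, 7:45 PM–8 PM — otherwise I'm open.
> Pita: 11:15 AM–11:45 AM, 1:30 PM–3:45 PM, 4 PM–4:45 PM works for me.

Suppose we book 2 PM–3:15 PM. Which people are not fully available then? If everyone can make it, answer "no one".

Yosef free: 09:15-10:00, 10:30-14:45, 15:15-19:45.
Tomás free: 08:00-08:45, 10:45-15:30, 16:45-17:30, 17:45-19:45.
Finn free: 10:30-11:15, 12:00-14:30, 15:45-18:15, 18:45-19:45.
Kavya free: 09:15-14:15, 19:15-19:45 (invert busy blocks within the working day).
Pita free: 11:15-11:45, 13:30-15:45, 16:00-16:45.
Yosef: not fully free for 14:00-15:15. Tomás: free for 14:00-15:15. Finn: not fully free for 14:00-15:15. Kavya: not fully free for 14:00-15:15. Pita: free for 14:00-15:15.

Finn, Kavya, Yosef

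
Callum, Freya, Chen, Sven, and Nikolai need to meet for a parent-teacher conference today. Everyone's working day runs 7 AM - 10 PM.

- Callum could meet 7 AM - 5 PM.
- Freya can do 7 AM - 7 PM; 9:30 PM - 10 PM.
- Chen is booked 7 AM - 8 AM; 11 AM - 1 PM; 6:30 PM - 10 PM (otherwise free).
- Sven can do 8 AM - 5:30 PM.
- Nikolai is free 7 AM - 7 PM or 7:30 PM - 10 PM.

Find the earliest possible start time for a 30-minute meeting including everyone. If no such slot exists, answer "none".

Callum free: 07:00-17:00.
Freya free: 07:00-19:00, 21:30-22:00.
Chen free: 08:00-11:00, 13:00-18:30 (invert busy blocks within the working day).
Sven free: 08:00-17:30.
Nikolai free: 07:00-19:00, 19:30-22:00.
Callum ∩ Freya: 07:00-17:00.
Callum ∩ Freya ∩ Chen: 08:00-11:00, 13:00-17:00.
Callum ∩ Freya ∩ Chen ∩ Sven: 08:00-11:00, 13:00-17:00.
Callum ∩ Freya ∩ Chen ∩ Sven ∩ Nikolai: 08:00-11:00, 13:00-17:00.
Those are the intersection windows.
The first common window of at least 30 minutes is 08:00-11:00, so the earliest start is 08:00.

08:00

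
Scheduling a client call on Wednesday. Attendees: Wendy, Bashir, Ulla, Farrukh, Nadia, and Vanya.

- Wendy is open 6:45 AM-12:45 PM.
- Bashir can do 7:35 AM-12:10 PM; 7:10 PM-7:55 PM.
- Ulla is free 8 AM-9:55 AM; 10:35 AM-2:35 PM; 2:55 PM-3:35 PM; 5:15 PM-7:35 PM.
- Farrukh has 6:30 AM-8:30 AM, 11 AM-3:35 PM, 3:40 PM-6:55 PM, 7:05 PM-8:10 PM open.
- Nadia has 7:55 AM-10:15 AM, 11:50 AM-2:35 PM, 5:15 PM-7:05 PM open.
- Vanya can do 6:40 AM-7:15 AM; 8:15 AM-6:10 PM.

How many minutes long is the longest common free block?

20

Wendy ∩ Bashir: 07:35-12:10.
Wendy ∩ Bashir ∩ Ulla: 08:00-09:55, 10:35-12:10.
Wendy ∩ Bashir ∩ Ulla ∩ Farrukh: 08:00-08:30, 11:00-12:10.
Wendy ∩ Bashir ∩ Ulla ∩ Farrukh ∩ Nadia: 08:00-08:30, 11:50-12:10.
Wendy ∩ Bashir ∩ Ulla ∩ Farrukh ∩ Nadia ∩ Vanya: 08:15-08:30, 11:50-12:10.
The longest is 11:50-12:10 at 20 minutes.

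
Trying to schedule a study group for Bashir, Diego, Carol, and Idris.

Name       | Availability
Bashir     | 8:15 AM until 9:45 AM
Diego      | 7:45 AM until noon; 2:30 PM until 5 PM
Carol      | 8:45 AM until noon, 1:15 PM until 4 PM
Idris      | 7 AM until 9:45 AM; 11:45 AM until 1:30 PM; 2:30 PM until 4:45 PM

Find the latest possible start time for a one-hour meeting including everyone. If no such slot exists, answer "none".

Bashir ∩ Diego: 08:15-09:45.
Bashir ∩ Diego ∩ Carol: 08:45-09:45.
Bashir ∩ Diego ∩ Carol ∩ Idris: 08:45-09:45.
So the common availability across everyone is 08:45-09:45.
The last common window of at least 60 minutes is 08:45-09:45; a 60-minute meeting can start as late as 08:45 and still end by 09:45.

08:45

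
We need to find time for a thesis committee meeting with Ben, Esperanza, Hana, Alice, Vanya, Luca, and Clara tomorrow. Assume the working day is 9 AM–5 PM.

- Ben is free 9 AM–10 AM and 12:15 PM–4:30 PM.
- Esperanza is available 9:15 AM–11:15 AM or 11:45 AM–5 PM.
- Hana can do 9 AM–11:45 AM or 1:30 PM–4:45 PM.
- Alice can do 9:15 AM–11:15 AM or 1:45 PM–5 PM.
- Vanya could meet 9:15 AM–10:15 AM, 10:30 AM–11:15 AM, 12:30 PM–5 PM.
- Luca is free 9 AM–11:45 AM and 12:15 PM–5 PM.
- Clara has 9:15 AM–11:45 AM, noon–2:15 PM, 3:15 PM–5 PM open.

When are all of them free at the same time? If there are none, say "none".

Ben ∩ Esperanza: 09:15-10:00, 12:15-16:30.
Ben ∩ Esperanza ∩ Hana: 09:15-10:00, 13:30-16:30.
Ben ∩ Esperanza ∩ Hana ∩ Alice: 09:15-10:00, 13:45-16:30.
Ben ∩ Esperanza ∩ Hana ∩ Alice ∩ Vanya: 09:15-10:00, 13:45-16:30.
Ben ∩ Esperanza ∩ Hana ∩ Alice ∩ Vanya ∩ Luca: 09:15-10:00, 13:45-16:30.
Ben ∩ Esperanza ∩ Hana ∩ Alice ∩ Vanya ∩ Luca ∩ Clara: 09:15-10:00, 13:45-14:15, 15:15-16:30.

09:15-10:00, 13:45-14:15, 15:15-16:30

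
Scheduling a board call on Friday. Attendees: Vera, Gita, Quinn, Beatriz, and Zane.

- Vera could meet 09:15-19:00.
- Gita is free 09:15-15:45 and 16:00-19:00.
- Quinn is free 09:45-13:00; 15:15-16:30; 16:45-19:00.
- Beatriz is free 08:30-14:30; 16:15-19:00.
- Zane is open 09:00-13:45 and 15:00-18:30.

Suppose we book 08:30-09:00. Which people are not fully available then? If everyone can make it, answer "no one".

Gita, Quinn, Vera, Zane

Vera: not fully free for 08:30-09:00. Gita: not fully free for 08:30-09:00. Quinn: not fully free for 08:30-09:00. Beatriz: free for 08:30-09:00. Zane: not fully free for 08:30-09:00.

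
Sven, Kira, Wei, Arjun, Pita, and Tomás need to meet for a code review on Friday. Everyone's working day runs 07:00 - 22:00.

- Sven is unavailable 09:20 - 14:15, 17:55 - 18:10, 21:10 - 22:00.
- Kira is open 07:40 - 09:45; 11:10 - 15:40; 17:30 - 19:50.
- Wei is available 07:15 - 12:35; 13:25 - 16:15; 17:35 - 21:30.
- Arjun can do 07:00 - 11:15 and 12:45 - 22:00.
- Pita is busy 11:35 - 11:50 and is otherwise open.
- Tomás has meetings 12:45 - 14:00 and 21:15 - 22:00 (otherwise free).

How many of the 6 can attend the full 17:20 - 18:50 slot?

Sven free: 07:00-09:20, 14:15-17:55, 18:10-21:10 (invert busy blocks within the working day).
Kira free: 07:40-09:45, 11:10-15:40, 17:30-19:50.
Wei free: 07:15-12:35, 13:25-16:15, 17:35-21:30.
Arjun free: 07:00-11:15, 12:45-22:00.
Pita free: 07:00-11:35, 11:50-22:00 (invert busy blocks within the working day).
Tomás free: 07:00-12:45, 14:00-21:15 (invert busy blocks within the working day).
Arjun, Pita, and Tomás can make the full 17:20-18:50 slot — that's 3.

3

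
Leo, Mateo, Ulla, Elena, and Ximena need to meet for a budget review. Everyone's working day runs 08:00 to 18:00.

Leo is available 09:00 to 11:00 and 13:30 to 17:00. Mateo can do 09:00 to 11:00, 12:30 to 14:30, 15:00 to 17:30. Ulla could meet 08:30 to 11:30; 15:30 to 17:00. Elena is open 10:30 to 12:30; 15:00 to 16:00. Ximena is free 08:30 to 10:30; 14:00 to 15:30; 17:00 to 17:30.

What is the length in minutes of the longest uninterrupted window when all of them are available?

Leo ∩ Mateo: 09:00-11:00, 13:30-14:30, 15:00-17:00.
Leo ∩ Mateo ∩ Ulla: 09:00-11:00, 15:30-17:00.
Leo ∩ Mateo ∩ Ulla ∩ Elena: 10:30-11:00, 15:30-16:00.
Leo ∩ Mateo ∩ Ulla ∩ Elena ∩ Ximena: ∅.
There is no time when everyone is free.
No common window exists, so the longest block is 0 minutes.

0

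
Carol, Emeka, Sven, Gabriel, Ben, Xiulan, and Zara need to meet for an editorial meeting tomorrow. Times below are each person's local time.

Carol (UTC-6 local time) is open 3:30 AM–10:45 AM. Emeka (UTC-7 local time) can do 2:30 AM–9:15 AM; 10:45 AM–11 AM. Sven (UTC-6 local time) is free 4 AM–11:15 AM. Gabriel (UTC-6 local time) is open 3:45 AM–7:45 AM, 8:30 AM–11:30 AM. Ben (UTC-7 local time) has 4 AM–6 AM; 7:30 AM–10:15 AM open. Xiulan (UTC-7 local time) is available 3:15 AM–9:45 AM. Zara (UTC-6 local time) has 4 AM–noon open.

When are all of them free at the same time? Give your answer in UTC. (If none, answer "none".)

11:00-13:00, 14:30-16:15

Carol in UTC: 09:30-16:45 (add 6h to convert from UTC-6).
Emeka in UTC: 09:30-16:15, 17:45-18:00 (add 7h to convert from UTC-7).
Sven in UTC: 10:00-17:15 (add 6h to convert from UTC-6).
Gabriel in UTC: 09:45-13:45, 14:30-17:30 (add 6h to convert from UTC-6).
Ben in UTC: 11:00-13:00, 14:30-17:15 (add 7h to convert from UTC-7).
Xiulan in UTC: 10:15-16:45 (add 7h to convert from UTC-7).
Zara in UTC: 10:00-18:00 (add 6h to convert from UTC-6).
Carol ∩ Emeka: 09:30-16:15.
Carol ∩ Emeka ∩ Sven: 10:00-16:15.
Carol ∩ Emeka ∩ Sven ∩ Gabriel: 10:00-13:45, 14:30-16:15.
Carol ∩ Emeka ∩ Sven ∩ Gabriel ∩ Ben: 11:00-13:00, 14:30-16:15.
Carol ∩ Emeka ∩ Sven ∩ Gabriel ∩ Ben ∩ Xiulan: 11:00-13:00, 14:30-16:15.
Carol ∩ Emeka ∩ Sven ∩ Gabriel ∩ Ben ∩ Xiulan ∩ Zara: 11:00-13:00, 14:30-16:15.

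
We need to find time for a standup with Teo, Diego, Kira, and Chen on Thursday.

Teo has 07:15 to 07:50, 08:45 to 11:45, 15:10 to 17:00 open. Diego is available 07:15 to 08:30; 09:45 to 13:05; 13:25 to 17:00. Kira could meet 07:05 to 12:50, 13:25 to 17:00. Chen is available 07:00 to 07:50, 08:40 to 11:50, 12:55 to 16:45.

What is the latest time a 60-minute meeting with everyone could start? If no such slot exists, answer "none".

Teo ∩ Diego: 07:15-07:50, 09:45-11:45, 15:10-17:00.
Teo ∩ Diego ∩ Kira: 07:15-07:50, 09:45-11:45, 15:10-17:00.
Teo ∩ Diego ∩ Kira ∩ Chen: 07:15-07:50, 09:45-11:45, 15:10-16:45.
The last common window of at least 60 minutes is 15:10-16:45; a 60-minute meeting can start as late as 15:45 and still end by 16:45.

15:45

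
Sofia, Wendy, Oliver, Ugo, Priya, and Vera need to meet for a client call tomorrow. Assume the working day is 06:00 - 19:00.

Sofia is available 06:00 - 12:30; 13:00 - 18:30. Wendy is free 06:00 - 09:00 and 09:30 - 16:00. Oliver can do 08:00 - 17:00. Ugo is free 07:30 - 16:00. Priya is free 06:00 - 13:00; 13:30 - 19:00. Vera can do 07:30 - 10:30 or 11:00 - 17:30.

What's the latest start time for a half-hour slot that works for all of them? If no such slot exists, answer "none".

Sofia ∩ Wendy: 06:00-09:00, 09:30-12:30, 13:00-16:00.
Sofia ∩ Wendy ∩ Oliver: 08:00-09:00, 09:30-12:30, 13:00-16:00.
Sofia ∩ Wendy ∩ Oliver ∩ Ugo: 08:00-09:00, 09:30-12:30, 13:00-16:00.
Sofia ∩ Wendy ∩ Oliver ∩ Ugo ∩ Priya: 08:00-09:00, 09:30-12:30, 13:30-16:00.
Sofia ∩ Wendy ∩ Oliver ∩ Ugo ∩ Priya ∩ Vera: 08:00-09:00, 09:30-10:30, 11:00-12:30, 13:30-16:00.
Those are the intersection windows.
The last common window of at least 30 minutes is 13:30-16:00; a 30-minute meeting can start as late as 15:30 and still end by 16:00.

15:30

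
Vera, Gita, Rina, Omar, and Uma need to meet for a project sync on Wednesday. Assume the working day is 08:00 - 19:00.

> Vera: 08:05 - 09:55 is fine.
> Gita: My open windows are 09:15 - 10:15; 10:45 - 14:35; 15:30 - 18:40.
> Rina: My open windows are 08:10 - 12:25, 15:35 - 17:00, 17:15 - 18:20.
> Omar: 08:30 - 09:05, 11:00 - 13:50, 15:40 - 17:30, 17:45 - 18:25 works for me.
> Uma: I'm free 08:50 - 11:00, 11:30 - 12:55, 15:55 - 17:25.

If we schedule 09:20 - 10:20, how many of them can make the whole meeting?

2

Rina and Uma can make the full 09:20-10:20 slot — that's 2.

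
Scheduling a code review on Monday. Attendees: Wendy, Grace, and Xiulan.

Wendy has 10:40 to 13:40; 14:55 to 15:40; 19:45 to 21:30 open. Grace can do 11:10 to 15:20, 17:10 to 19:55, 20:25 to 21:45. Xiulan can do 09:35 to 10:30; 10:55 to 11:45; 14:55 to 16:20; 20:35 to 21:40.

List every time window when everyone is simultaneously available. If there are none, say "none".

11:10-11:45, 14:55-15:20, 20:35-21:30

Wendy ∩ Grace: 11:10-13:40, 14:55-15:20, 19:45-19:55, 20:25-21:30.
Wendy ∩ Grace ∩ Xiulan: 11:10-11:45, 14:55-15:20, 20:35-21:30.
Those are the intersection windows.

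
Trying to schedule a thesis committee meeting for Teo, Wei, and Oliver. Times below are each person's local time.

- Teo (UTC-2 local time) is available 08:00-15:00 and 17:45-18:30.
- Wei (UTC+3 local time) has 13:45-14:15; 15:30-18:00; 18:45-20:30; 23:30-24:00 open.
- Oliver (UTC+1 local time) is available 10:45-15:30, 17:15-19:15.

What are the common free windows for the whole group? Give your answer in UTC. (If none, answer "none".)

Teo in UTC: 10:00-17:00, 19:45-20:30 (add 2h to convert from UTC-2).
Wei in UTC: 10:45-11:15, 12:30-15:00, 15:45-17:30, 20:30-21:00 (subtract 3h to convert from UTC+3).
Oliver in UTC: 09:45-14:30, 16:15-18:15 (subtract 1h to convert from UTC+1).
Teo ∩ Wei: 10:45-11:15, 12:30-15:00, 15:45-17:00.
Teo ∩ Wei ∩ Oliver: 10:45-11:15, 12:30-14:30, 16:15-17:00.

10:45-11:15, 12:30-14:30, 16:15-17:00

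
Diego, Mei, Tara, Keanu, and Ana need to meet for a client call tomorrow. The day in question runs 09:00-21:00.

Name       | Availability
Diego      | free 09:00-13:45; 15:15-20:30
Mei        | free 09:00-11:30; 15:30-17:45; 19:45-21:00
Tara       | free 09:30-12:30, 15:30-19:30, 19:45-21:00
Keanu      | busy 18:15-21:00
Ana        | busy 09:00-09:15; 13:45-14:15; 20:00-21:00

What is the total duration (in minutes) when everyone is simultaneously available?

Diego free: 09:00-13:45, 15:15-20:30.
Mei free: 09:00-11:30, 15:30-17:45, 19:45-21:00.
Tara free: 09:30-12:30, 15:30-19:30, 19:45-21:00.
Keanu free: 09:00-18:15 (invert busy blocks within the working day).
Ana free: 09:15-13:45, 14:15-20:00 (invert busy blocks within the working day).
Diego ∩ Mei: 09:00-11:30, 15:30-17:45, 19:45-20:30.
Diego ∩ Mei ∩ Tara: 09:30-11:30, 15:30-17:45, 19:45-20:30.
Diego ∩ Mei ∩ Tara ∩ Keanu: 09:30-11:30, 15:30-17:45.
Diego ∩ Mei ∩ Tara ∩ Keanu ∩ Ana: 09:30-11:30, 15:30-17:45.
Summing the common windows: 120 + 135 = 255 minutes.

255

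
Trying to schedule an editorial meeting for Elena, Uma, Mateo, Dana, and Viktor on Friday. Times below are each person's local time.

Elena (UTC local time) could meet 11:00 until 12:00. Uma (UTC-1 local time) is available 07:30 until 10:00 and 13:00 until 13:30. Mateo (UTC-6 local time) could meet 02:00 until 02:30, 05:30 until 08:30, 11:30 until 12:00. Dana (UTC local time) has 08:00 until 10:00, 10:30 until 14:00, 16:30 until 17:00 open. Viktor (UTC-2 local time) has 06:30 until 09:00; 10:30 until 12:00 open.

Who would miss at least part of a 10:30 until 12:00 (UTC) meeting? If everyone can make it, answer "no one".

Elena, Mateo, Uma, Viktor

Elena in UTC: 11:00-12:00.
Uma in UTC: 08:30-11:00, 14:00-14:30 (add 1h to convert from UTC-1).
Mateo in UTC: 08:00-08:30, 11:30-14:30, 17:30-18:00 (add 6h to convert from UTC-6).
Dana in UTC: 08:00-10:00, 10:30-14:00, 16:30-17:00.
Viktor in UTC: 08:30-11:00, 12:30-14:00 (add 2h to convert from UTC-2).
Elena: not fully free for 10:30-12:00. Uma: not fully free for 10:30-12:00. Mateo: not fully free for 10:30-12:00. Dana: free for 10:30-12:00. Viktor: not fully free for 10:30-12:00.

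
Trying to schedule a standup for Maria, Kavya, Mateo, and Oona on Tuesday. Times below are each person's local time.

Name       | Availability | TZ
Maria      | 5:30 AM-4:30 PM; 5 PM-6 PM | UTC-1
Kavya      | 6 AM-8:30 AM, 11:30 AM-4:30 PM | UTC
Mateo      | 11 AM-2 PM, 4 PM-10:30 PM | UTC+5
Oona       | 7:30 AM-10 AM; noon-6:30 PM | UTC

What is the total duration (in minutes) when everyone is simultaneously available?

Maria in UTC: 06:30-17:30, 18:00-19:00 (add 1h to convert from UTC-1).
Kavya in UTC: 06:00-08:30, 11:30-16:30.
Mateo in UTC: 06:00-09:00, 11:00-17:30 (subtract 5h to convert from UTC+5).
Oona in UTC: 07:30-10:00, 12:00-18:30.
Maria ∩ Kavya: 06:30-08:30, 11:30-16:30.
Maria ∩ Kavya ∩ Mateo: 06:30-08:30, 11:30-16:30.
Maria ∩ Kavya ∩ Mateo ∩ Oona: 07:30-08:30, 12:00-16:30.
So the common availability across everyone is 07:30-08:30, 12:00-16:30.
Summing the common windows: 60 + 270 = 330 minutes.

330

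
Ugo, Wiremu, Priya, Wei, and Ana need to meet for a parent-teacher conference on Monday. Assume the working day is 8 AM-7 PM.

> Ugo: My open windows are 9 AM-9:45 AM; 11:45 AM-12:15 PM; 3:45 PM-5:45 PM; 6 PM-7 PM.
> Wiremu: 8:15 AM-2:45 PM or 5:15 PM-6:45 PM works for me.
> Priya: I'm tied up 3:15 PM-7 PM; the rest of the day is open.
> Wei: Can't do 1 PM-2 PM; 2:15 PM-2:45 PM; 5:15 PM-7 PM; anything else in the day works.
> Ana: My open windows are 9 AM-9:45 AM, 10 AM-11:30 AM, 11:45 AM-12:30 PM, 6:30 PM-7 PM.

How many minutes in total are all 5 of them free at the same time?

Ugo free: 09:00-09:45, 11:45-12:15, 15:45-17:45, 18:00-19:00.
Wiremu free: 08:15-14:45, 17:15-18:45.
Priya free: 08:00-15:15 (invert busy blocks within the working day).
Wei free: 08:00-13:00, 14:00-14:15, 14:45-17:15 (invert busy blocks within the working day).
Ana free: 09:00-09:45, 10:00-11:30, 11:45-12:30, 18:30-19:00.
Ugo ∩ Wiremu: 09:00-09:45, 11:45-12:15, 17:15-17:45, 18:00-18:45.
Ugo ∩ Wiremu ∩ Priya: 09:00-09:45, 11:45-12:15.
Ugo ∩ Wiremu ∩ Priya ∩ Wei: 09:00-09:45, 11:45-12:15.
Ugo ∩ Wiremu ∩ Priya ∩ Wei ∩ Ana: 09:00-09:45, 11:45-12:15.
So the common availability across everyone is 09:00-09:45, 11:45-12:15.
Summing the common windows: 45 + 30 = 75 minutes.

75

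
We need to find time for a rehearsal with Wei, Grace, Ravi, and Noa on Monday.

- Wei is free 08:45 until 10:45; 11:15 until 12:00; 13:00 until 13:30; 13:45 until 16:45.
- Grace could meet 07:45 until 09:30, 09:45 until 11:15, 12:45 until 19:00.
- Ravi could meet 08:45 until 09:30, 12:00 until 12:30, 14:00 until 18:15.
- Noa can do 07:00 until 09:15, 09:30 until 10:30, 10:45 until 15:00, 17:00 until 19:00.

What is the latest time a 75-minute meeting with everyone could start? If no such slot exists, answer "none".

Wei ∩ Grace: 08:45-09:30, 09:45-10:45, 13:00-13:30, 13:45-16:45.
Wei ∩ Grace ∩ Ravi: 08:45-09:30, 14:00-16:45.
Wei ∩ Grace ∩ Ravi ∩ Noa: 08:45-09:15, 14:00-15:00.
No common window is at least 75 minutes long.

none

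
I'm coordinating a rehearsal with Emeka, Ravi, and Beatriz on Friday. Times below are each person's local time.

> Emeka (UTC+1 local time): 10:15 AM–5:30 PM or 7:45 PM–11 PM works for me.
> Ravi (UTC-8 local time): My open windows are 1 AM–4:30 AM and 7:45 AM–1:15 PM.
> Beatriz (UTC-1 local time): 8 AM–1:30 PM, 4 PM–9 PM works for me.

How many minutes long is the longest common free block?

Emeka in UTC: 09:15-16:30, 18:45-22:00 (subtract 1h to convert from UTC+1).
Ravi in UTC: 09:00-12:30, 15:45-21:15 (add 8h to convert from UTC-8).
Beatriz in UTC: 09:00-14:30, 17:00-22:00 (add 1h to convert from UTC-1).
Emeka ∩ Ravi: 09:15-12:30, 15:45-16:30, 18:45-21:15.
Emeka ∩ Ravi ∩ Beatriz: 09:15-12:30, 18:45-21:15.
The longest is 09:15-12:30 at 195 minutes.

195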